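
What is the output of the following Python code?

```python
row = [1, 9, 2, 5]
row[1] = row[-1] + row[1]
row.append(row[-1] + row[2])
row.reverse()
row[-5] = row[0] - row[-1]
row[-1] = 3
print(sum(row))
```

row[1] = row[-1]+row[1] = 5+9 = 14 → [1, 14, 2, 5]
append row[-1]+row[2] = 5+2 = 7 → [1, 14, 2, 5, 7]
reverse → [7, 5, 2, 14, 1]
row[-5] = row[0]-row[-1] = 7-1 = 6 → [6, 5, 2, 14, 1]
row[-1] = 3 → [6, 5, 2, 14, 3]
sum = 30

30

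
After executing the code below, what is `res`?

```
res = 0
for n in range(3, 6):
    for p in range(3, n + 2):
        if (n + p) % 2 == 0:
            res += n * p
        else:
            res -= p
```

n=3,p=3: even sum, res = 0+9 = 9
n=3,p=4: odd sum, res = 9-4 = 5
n=4,p=3: odd sum, res = 5-3 = 2
n=4,p=4: even sum, res = 2+16 = 18
n=4,p=5: odd sum, res = 18-5 = 13
n=5,p=3: even sum, res = 13+15 = 28
n=5,p=4: odd sum, res = 28-4 = 24
n=5,p=5: even sum, res = 24+25 = 49
n=5,p=6: odd sum, res = 49-6 = 43

43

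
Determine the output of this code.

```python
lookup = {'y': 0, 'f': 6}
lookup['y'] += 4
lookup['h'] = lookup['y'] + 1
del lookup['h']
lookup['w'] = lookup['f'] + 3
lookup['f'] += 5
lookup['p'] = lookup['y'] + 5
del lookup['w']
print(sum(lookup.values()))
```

lookup['y'] = 0+4 = 4 → {'y': 4, 'f': 6}
lookup['h'] = lookup['y']+1 = 5 → {'y': 4, 'f': 6, 'h': 5}
del 'h' → {'y': 4, 'f': 6}
lookup['w'] = lookup['f']+3 = 9 → {'y': 4, 'f': 6, 'w': 9}
lookup['f'] = 6+5 = 11 → {'y': 4, 'f': 11, 'w': 9}
lookup['p'] = lookup['y']+5 = 9 → {'y': 4, 'f': 11, 'w': 9, 'p': 9}
del 'w' → {'y': 4, 'f': 11, 'p': 9}
sum of values = 24

24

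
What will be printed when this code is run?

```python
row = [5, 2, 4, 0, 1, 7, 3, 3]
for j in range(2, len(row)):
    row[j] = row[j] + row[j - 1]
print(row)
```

[5, 2, 6, 6, 7, 14, 17, 20]

j=2: row[2] = 4+2 = 6 → [5, 2, 6, 0, 1, 7, 3, 3]
j=3: row[3] = 0+6 = 6 → [5, 2, 6, 6, 1, 7, 3, 3]
j=4: row[4] = 1+6 = 7 → [5, 2, 6, 6, 7, 7, 3, 3]
j=5: row[5] = 7+7 = 14 → [5, 2, 6, 6, 7, 14, 3, 3]
j=6: row[6] = 3+14 = 17 → [5, 2, 6, 6, 7, 14, 17, 3]
j=7: row[7] = 3+17 = 20 → [5, 2, 6, 6, 7, 14, 17, 20]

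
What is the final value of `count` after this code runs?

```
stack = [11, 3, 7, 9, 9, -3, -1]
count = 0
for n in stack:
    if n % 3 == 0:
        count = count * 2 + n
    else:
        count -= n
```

-156

n=11: not %3==0, count = 0-11 = -11
n=3: %3==0, count = (-11)*2+3 = -19
n=7: not %3==0, count = (-19)-7 = -26
n=9: %3==0, count = (-26)*2+9 = -43
n=9: %3==0, count = (-43)*2+9 = -77
n=-3: %3==0, count = (-77)*2+(-3) = -157
n=-1: not %3==0, count = (-157)-(-1) = -156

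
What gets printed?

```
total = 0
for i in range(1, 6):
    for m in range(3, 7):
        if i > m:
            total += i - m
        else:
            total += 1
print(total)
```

i=1,m=3: not 1>3, total = 0+1 = 1
i=1,m=4: not 1>4, total = 1+1 = 2
i=1,m=5: not 1>5, total = 2+1 = 3
i=1,m=6: not 1>6, total = 3+1 = 4
i=2,m=3: not 2>3, total = 4+1 = 5
i=2,m=4: not 2>4, total = 5+1 = 6
i=2,m=5: not 2>5, total = 6+1 = 7
i=2,m=6: not 2>6, total = 7+1 = 8
i=3,m=3: not 3>3, total = 8+1 = 9
i=3,m=4: not 3>4, total = 9+1 = 10
i=3,m=5: not 3>5, total = 10+1 = 11
i=3,m=6: not 3>6, total = 11+1 = 12
i=4,m=3: 4>3, total = 12+1 = 13
i=4,m=4: not 4>4, total = 13+1 = 14
i=4,m=5: not 4>5, total = 14+1 = 15
i=4,m=6: not 4>6, total = 15+1 = 16
i=5,m=3: 5>3, total = 16+2 = 18
i=5,m=4: 5>4, total = 18+1 = 19
i=5,m=5: not 5>5, total = 19+1 = 20
i=5,m=6: not 5>6, total = 20+1 = 21

21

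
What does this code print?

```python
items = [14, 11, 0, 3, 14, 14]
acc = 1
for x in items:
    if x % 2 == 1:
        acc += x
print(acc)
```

15

x=14: not odd
x=11: odd, acc = 1+11 = 12
x=0: not odd
x=3: odd, acc = 12+3 = 15
x=14: not odd
x=14: not odd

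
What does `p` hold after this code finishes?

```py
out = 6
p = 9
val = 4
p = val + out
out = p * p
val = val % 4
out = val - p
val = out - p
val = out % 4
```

p = 4+6 = 10
out = 10*10 = 100
val = 4%4 = 0
out = 0-10 = -10
val = (-10)-10 = -20
val = (-10)%4 = 2

10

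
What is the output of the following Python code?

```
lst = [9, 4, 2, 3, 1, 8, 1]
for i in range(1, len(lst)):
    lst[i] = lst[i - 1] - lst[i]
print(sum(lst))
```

i=1: lst[1] = 9-4 = 5 → [9, 5, 2, 3, 1, 8, 1]
i=2: lst[2] = 5-2 = 3 → [9, 5, 3, 3, 1, 8, 1]
i=3: lst[3] = 3-3 = 0 → [9, 5, 3, 0, 1, 8, 1]
i=4: lst[4] = 0-1 = -1 → [9, 5, 3, 0, -1, 8, 1]
i=5: lst[5] = (-1)-8 = -9 → [9, 5, 3, 0, -1, -9, 1]
i=6: lst[6] = (-9)-1 = -10 → [9, 5, 3, 0, -1, -9, -10]
sum = -3

-3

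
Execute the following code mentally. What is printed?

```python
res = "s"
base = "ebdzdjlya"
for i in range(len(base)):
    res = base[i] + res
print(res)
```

i=0: prepend 'e' → 'es'
i=1: prepend 'b' → 'bes'
i=2: prepend 'd' → 'dbes'
i=3: prepend 'z' → 'zdbes'
i=4: prepend 'd' → 'dzdbes'
i=5: prepend 'j' → 'jdzdbes'
i=6: prepend 'l' → 'ljdzdbes'
i=7: prepend 'y' → 'yljdzdbes'
i=8: prepend 'a' → 'ayljdzdbes'

ayljdzdbes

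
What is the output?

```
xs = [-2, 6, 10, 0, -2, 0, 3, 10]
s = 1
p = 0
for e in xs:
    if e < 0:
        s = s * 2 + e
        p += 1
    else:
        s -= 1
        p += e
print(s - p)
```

e=-2: <0, s = 1*2+(-2) = 0; p=1
e=6: not <0, s = 0-1 = -1; p=7
e=10: not <0, s = (-1)-1 = -2; p=17
e=0: not <0, s = (-2)-1 = -3; p=17
e=-2: <0, s = (-3)*2+(-2) = -8; p=18
e=0: not <0, s = (-8)-1 = -9; p=18
e=3: not <0, s = (-9)-1 = -10; p=21
e=10: not <0, s = (-10)-1 = -11; p=31
s-p = (-11)-31 = -42

-42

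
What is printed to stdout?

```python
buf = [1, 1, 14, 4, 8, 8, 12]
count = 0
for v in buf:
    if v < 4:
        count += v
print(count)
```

2

v=1: <4, count = 0+1 = 1
v=1: <4, count = 1+1 = 2
v=14: not <4
v=4: not <4
v=8: not <4
v=8: not <4
v=12: not <4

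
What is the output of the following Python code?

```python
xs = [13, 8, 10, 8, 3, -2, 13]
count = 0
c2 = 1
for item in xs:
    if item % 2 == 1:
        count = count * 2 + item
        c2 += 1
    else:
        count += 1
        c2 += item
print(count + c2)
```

item=13: odd, count = 0*2+13 = 13; c2=2
item=8: not odd, count = 13+1 = 14; c2=10
item=10: not odd, count = 14+1 = 15; c2=20
item=8: not odd, count = 15+1 = 16; c2=28
item=3: odd, count = 16*2+3 = 35; c2=29
item=-2: not odd, count = 35+1 = 36; c2=27
item=13: odd, count = 36*2+13 = 85; c2=28
count+c2 = 85+28 = 113

113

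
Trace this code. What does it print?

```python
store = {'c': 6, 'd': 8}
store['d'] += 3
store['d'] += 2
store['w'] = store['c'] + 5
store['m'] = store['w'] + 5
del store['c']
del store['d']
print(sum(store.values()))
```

store['d'] = 8+3 = 11 → {'c': 6, 'd': 11}
store['d'] = 11+2 = 13 → {'c': 6, 'd': 13}
store['w'] = store['c']+5 = 11 → {'c': 6, 'd': 13, 'w': 11}
store['m'] = store['w']+5 = 16 → {'c': 6, 'd': 13, 'w': 11, 'm': 16}
del 'c' → {'d': 13, 'w': 11, 'm': 16}
del 'd' → {'w': 11, 'm': 16}
sum of values = 27

27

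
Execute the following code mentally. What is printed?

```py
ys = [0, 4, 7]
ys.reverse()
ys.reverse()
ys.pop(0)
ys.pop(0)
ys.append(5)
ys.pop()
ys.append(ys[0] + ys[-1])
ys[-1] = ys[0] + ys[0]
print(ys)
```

[7, 14]

reverse → [7, 4, 0]
reverse → [0, 4, 7]
pop(0) removes 0 → [4, 7]
pop(0) removes 4 → [7]
append 5 → [7, 5]
pop() removes 5 → [7]
append ys[0]+ys[-1] = 7+7 = 14 → [7, 14]
ys[-1] = ys[0]+ys[0] = 7+7 = 14 → [7, 14]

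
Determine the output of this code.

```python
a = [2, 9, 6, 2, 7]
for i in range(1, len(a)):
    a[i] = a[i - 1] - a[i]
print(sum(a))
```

-55

i=1: a[1] = 2-9 = -7 → [2, -7, 6, 2, 7]
i=2: a[2] = (-7)-6 = -13 → [2, -7, -13, 2, 7]
i=3: a[3] = (-13)-2 = -15 → [2, -7, -13, -15, 7]
i=4: a[4] = (-15)-7 = -22 → [2, -7, -13, -15, -22]
sum = -55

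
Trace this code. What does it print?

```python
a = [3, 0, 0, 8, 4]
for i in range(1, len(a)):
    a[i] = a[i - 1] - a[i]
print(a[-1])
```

-9

i=1: a[1] = 3-0 = 3 → [3, 3, 0, 8, 4]
i=2: a[2] = 3-0 = 3 → [3, 3, 3, 8, 4]
i=3: a[3] = 3-8 = -5 → [3, 3, 3, -5, 4]
i=4: a[4] = (-5)-4 = -9 → [3, 3, 3, -5, -9]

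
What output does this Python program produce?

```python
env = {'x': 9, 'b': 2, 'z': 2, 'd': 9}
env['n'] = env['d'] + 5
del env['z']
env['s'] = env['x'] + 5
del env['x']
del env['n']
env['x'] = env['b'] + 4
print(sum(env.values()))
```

31

env['n'] = env['d']+5 = 14 → {'x': 9, 'b': 2, 'z': 2, 'd': 9, 'n': 14}
del 'z' → {'x': 9, 'b': 2, 'd': 9, 'n': 14}
env['s'] = env['x']+5 = 14 → {'x': 9, 'b': 2, 'd': 9, 'n': 14, 's': 14}
del 'x' → {'b': 2, 'd': 9, 'n': 14, 's': 14}
del 'n' → {'b': 2, 'd': 9, 's': 14}
env['x'] = env['b']+4 = 6 → {'b': 2, 'd': 9, 's': 14, 'x': 6}
sum of values = 31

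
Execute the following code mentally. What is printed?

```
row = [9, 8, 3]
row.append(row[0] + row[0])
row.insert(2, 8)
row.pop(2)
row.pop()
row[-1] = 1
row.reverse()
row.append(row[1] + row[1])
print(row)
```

[1, 8, 9, 16]

append row[0]+row[0] = 9+9 = 18 → [9, 8, 3, 18]
insert 8 at 2 → [9, 8, 8, 3, 18]
pop(2) removes 8 → [9, 8, 3, 18]
pop() removes 18 → [9, 8, 3]
row[-1] = 1 → [9, 8, 1]
reverse → [1, 8, 9]
append row[1]+row[1] = 8+8 = 16 → [1, 8, 9, 16]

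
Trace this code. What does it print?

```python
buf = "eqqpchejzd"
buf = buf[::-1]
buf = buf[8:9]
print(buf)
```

reverse → 'dzjehcpqqe'
slice [8:9] → 'q'

q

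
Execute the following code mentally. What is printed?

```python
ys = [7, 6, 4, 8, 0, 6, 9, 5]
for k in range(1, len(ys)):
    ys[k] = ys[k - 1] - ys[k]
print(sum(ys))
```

k=1: ys[1] = 7-6 = 1 → [7, 1, 4, 8, 0, 6, 9, 5]
k=2: ys[2] = 1-4 = -3 → [7, 1, -3, 8, 0, 6, 9, 5]
k=3: ys[3] = (-3)-8 = -11 → [7, 1, -3, -11, 0, 6, 9, 5]
k=4: ys[4] = (-11)-0 = -11 → [7, 1, -3, -11, -11, 6, 9, 5]
k=5: ys[5] = (-11)-6 = -17 → [7, 1, -3, -11, -11, -17, 9, 5]
k=6: ys[6] = (-17)-9 = -26 → [7, 1, -3, -11, -11, -17, -26, 5]
k=7: ys[7] = (-26)-5 = -31 → [7, 1, -3, -11, -11, -17, -26, -31]
sum = -91

-91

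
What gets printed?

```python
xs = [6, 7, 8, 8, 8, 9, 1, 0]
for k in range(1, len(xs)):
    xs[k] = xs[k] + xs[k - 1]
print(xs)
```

k=1: xs[1] = 7+6 = 13 → [6, 13, 8, 8, 8, 9, 1, 0]
k=2: xs[2] = 8+13 = 21 → [6, 13, 21, 8, 8, 9, 1, 0]
k=3: xs[3] = 8+21 = 29 → [6, 13, 21, 29, 8, 9, 1, 0]
k=4: xs[4] = 8+29 = 37 → [6, 13, 21, 29, 37, 9, 1, 0]
k=5: xs[5] = 9+37 = 46 → [6, 13, 21, 29, 37, 46, 1, 0]
k=6: xs[6] = 1+46 = 47 → [6, 13, 21, 29, 37, 46, 47, 0]
k=7: xs[7] = 0+47 = 47 → [6, 13, 21, 29, 37, 46, 47, 47]

[6, 13, 21, 29, 37, 46, 47, 47]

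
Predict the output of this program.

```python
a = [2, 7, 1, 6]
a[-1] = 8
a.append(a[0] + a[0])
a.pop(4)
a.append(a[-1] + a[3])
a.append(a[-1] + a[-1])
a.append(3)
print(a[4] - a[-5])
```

a[-1] = 8 → [2, 7, 1, 8]
append a[0]+a[0] = 2+2 = 4 → [2, 7, 1, 8, 4]
pop(4) removes 4 → [2, 7, 1, 8]
append a[-1]+a[3] = 8+8 = 16 → [2, 7, 1, 8, 16]
append a[-1]+a[-1] = 16+16 = 32 → [2, 7, 1, 8, 16, 32]
append 3 → [2, 7, 1, 8, 16, 32, 3]
a[4]-a[-5] = 16-1 = 15

15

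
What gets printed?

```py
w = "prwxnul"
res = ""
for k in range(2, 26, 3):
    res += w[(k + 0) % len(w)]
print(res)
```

wurnpxlw

k=2: add w[2]='w' → 'w'
k=5: add w[5]='u' → 'wu'
k=8: add w[1]='r' → 'wur'
k=11: add w[4]='n' → 'wurn'
k=14: add w[0]='p' → 'wurnp'
k=17: add w[3]='x' → 'wurnpx'
k=20: add w[6]='l' → 'wurnpxl'
k=23: add w[2]='w' → 'wurnpxlw'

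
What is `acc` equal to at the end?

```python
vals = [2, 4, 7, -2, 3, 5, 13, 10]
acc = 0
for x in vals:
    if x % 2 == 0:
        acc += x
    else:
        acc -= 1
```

10

x=2: even, acc = 0+2 = 2
x=4: even, acc = 2+4 = 6
x=7: not even, acc = 6-1 = 5
x=-2: even, acc = 5+(-2) = 3
x=3: not even, acc = 3-1 = 2
x=5: not even, acc = 2-1 = 1
x=13: not even, acc = 1-1 = 0
x=10: even, acc = 0+10 = 10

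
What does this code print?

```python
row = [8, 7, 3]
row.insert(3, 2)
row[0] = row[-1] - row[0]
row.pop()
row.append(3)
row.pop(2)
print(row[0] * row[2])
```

-18

insert 2 at 3 → [8, 7, 3, 2]
row[0] = row[-1]-row[0] = 2-8 = -6 → [-6, 7, 3, 2]
pop() removes 2 → [-6, 7, 3]
append 3 → [-6, 7, 3, 3]
pop(2) removes 3 → [-6, 7, 3]
row[0]*row[2] = (-6)*3 = -18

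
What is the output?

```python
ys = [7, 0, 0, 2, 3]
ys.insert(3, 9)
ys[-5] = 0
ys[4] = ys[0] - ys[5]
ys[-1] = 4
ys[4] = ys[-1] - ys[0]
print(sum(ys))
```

17

insert 9 at 3 → [7, 0, 0, 9, 2, 3]
ys[-5] = 0 → [7, 0, 0, 9, 2, 3]
ys[4] = ys[0]-ys[5] = 7-3 = 4 → [7, 0, 0, 9, 4, 3]
ys[-1] = 4 → [7, 0, 0, 9, 4, 4]
ys[4] = ys[-1]-ys[0] = 4-7 = -3 → [7, 0, 0, 9, -3, 4]
sum = 17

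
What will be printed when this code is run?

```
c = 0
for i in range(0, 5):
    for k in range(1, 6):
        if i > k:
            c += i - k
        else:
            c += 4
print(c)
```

86

i=0,k=1: not 0>1, c = 0+4 = 4
i=0,k=2: not 0>2, c = 4+4 = 8
i=0,k=3: not 0>3, c = 8+4 = 12
i=0,k=4: not 0>4, c = 12+4 = 16
i=0,k=5: not 0>5, c = 16+4 = 20
i=1,k=1: not 1>1, c = 20+4 = 24
i=1,k=2: not 1>2, c = 24+4 = 28
i=1,k=3: not 1>3, c = 28+4 = 32
i=1,k=4: not 1>4, c = 32+4 = 36
i=1,k=5: not 1>5, c = 36+4 = 40
i=2,k=1: 2>1, c = 40+1 = 41
i=2,k=2: not 2>2, c = 41+4 = 45
i=2,k=3: not 2>3, c = 45+4 = 49
i=2,k=4: not 2>4, c = 49+4 = 53
i=2,k=5: not 2>5, c = 53+4 = 57
i=3,k=1: 3>1, c = 57+2 = 59
i=3,k=2: 3>2, c = 59+1 = 60
i=3,k=3: not 3>3, c = 60+4 = 64
i=3,k=4: not 3>4, c = 64+4 = 68
i=3,k=5: not 3>5, c = 68+4 = 72
i=4,k=1: 4>1, c = 72+3 = 75
i=4,k=2: 4>2, c = 75+2 = 77
i=4,k=3: 4>3, c = 77+1 = 78
i=4,k=4: not 4>4, c = 78+4 = 82
i=4,k=5: not 4>5, c = 82+4 = 86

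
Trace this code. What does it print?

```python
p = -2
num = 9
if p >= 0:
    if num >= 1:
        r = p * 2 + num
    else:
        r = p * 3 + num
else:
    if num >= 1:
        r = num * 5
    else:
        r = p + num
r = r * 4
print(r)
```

p=-2, num=9
p >= 0 is False; num >= 1 is True
→ r = num * 5 = 45
r = 45*4 = 180

180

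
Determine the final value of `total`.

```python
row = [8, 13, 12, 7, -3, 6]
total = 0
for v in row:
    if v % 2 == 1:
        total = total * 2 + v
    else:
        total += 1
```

76

v=8: not odd, total = 0+1 = 1
v=13: odd, total = 1*2+13 = 15
v=12: not odd, total = 15+1 = 16
v=7: odd, total = 16*2+7 = 39
v=-3: odd, total = 39*2+(-3) = 75
v=6: not odd, total = 75+1 = 76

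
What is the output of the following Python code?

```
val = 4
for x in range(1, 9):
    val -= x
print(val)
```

x=1: val = 4-1 = 3
x=2: val = 3-2 = 1
x=3: val = 1-3 = -2
x=4: val = (-2)-4 = -6
x=5: val = (-6)-5 = -11
x=6: val = (-11)-6 = -17
x=7: val = (-17)-7 = -24
x=8: val = (-24)-8 = -32

-32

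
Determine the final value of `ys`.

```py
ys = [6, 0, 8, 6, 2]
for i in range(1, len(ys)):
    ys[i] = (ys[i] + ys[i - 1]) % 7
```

[6, 6, 0, 6, 1]

i=1: ys[1] = (0+6)%7 = 6 → [6, 6, 8, 6, 2]
i=2: ys[2] = (8+6)%7 = 0 → [6, 6, 0, 6, 2]
i=3: ys[3] = (6+0)%7 = 6 → [6, 6, 0, 6, 2]
i=4: ys[4] = (2+6)%7 = 1 → [6, 6, 0, 6, 1]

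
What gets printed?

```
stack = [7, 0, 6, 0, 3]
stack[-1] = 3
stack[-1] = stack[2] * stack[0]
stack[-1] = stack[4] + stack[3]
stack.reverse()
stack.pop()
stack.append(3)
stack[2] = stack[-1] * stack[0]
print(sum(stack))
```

171

stack[-1] = 3 → [7, 0, 6, 0, 3]
stack[-1] = stack[2]*stack[0] = 6*7 = 42 → [7, 0, 6, 0, 42]
stack[-1] = stack[4]+stack[3] = 42+0 = 42 → [7, 0, 6, 0, 42]
reverse → [42, 0, 6, 0, 7]
pop() removes 7 → [42, 0, 6, 0]
append 3 → [42, 0, 6, 0, 3]
stack[2] = stack[-1]*stack[0] = 3*42 = 126 → [42, 0, 126, 0, 3]
sum = 171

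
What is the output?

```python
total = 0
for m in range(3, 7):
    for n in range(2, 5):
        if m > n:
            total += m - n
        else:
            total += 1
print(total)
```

m=3,n=2: 3>2, total = 0+1 = 1
m=3,n=3: not 3>3, total = 1+1 = 2
m=3,n=4: not 3>4, total = 2+1 = 3
m=4,n=2: 4>2, total = 3+2 = 5
m=4,n=3: 4>3, total = 5+1 = 6
m=4,n=4: not 4>4, total = 6+1 = 7
m=5,n=2: 5>2, total = 7+3 = 10
m=5,n=3: 5>3, total = 10+2 = 12
m=5,n=4: 5>4, total = 12+1 = 13
m=6,n=2: 6>2, total = 13+4 = 17
m=6,n=3: 6>3, total = 17+3 = 20
m=6,n=4: 6>4, total = 20+2 = 22

22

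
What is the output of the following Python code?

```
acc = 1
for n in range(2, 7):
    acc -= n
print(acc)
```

-19

n=2: acc = 1-2 = -1
n=3: acc = (-1)-3 = -4
n=4: acc = (-4)-4 = -8
n=5: acc = (-8)-5 = -13
n=6: acc = (-13)-6 = -19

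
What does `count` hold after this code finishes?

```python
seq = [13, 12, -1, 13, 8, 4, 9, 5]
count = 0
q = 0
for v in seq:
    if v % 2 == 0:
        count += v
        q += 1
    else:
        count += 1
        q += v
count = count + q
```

v=13: not even, count = 0+1 = 1; q=13
v=12: even, count = 1+12 = 13; q=14
v=-1: not even, count = 13+1 = 14; q=13
v=13: not even, count = 14+1 = 15; q=26
v=8: even, count = 15+8 = 23; q=27
v=4: even, count = 23+4 = 27; q=28
v=9: not even, count = 27+1 = 28; q=37
v=5: not even, count = 28+1 = 29; q=42
count+q = 29+42 = 71

71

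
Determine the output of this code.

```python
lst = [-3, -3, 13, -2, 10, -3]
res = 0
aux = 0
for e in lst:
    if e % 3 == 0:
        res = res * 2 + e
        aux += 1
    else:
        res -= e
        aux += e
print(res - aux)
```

e=-3: %3==0, res = 0*2+(-3) = -3; aux=1
e=-3: %3==0, res = (-3)*2+(-3) = -9; aux=2
e=13: not %3==0, res = (-9)-13 = -22; aux=15
e=-2: not %3==0, res = (-22)-(-2) = -20; aux=13
e=10: not %3==0, res = (-20)-10 = -30; aux=23
e=-3: %3==0, res = (-30)*2+(-3) = -63; aux=24
res-aux = (-63)-24 = -87

-87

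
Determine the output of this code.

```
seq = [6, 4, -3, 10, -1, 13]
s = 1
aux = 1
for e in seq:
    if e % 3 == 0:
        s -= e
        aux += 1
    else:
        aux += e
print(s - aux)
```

e=6: %3==0, s = 1-6 = -5; aux=2
e=4: not %3==0; aux=6
e=-3: %3==0, s = (-5)-(-3) = -2; aux=7
e=10: not %3==0; aux=17
e=-1: not %3==0; aux=16
e=13: not %3==0; aux=29
s-aux = (-2)-29 = -31

-31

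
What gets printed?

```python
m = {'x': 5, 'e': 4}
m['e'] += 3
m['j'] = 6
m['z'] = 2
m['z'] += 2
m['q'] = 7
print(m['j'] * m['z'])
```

24

m['e'] = 4+3 = 7 → {'x': 5, 'e': 7}
m['j'] = 6 → {'x': 5, 'e': 7, 'j': 6}
m['z'] = 2 → {'x': 5, 'e': 7, 'j': 6, 'z': 2}
m['z'] = 2+2 = 4 → {'x': 5, 'e': 7, 'j': 6, 'z': 4}
m['q'] = 7 → {'x': 5, 'e': 7, 'j': 6, 'z': 4, 'q': 7}
m['j']*m['z'] = 6*4 = 24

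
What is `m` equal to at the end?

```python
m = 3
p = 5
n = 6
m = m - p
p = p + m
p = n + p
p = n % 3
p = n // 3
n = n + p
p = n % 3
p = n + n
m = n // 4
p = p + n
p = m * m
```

2

m = 3-5 = -2
p = 5+(-2) = 3
p = 6+3 = 9
p = 6%3 = 0
p = 6//3 = 2
n = 6+2 = 8
p = 8%3 = 2
p = 8+8 = 16
m = 8//4 = 2
p = 16+8 = 24
p = 2*2 = 4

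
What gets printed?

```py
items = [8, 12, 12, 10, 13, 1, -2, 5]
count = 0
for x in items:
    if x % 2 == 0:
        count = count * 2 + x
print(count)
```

x=8: even, count = 0*2+8 = 8
x=12: even, count = 8*2+12 = 28
x=12: even, count = 28*2+12 = 68
x=10: even, count = 68*2+10 = 146
x=13: not even
x=1: not even
x=-2: even, count = 146*2+(-2) = 290
x=5: not even

290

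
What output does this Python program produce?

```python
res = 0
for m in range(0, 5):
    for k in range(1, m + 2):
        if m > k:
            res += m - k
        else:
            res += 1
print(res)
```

19

m=0,k=1: not 0>1, res = 0+1 = 1
m=1,k=1: not 1>1, res = 1+1 = 2
m=1,k=2: not 1>2, res = 2+1 = 3
m=2,k=1: 2>1, res = 3+1 = 4
m=2,k=2: not 2>2, res = 4+1 = 5
m=2,k=3: not 2>3, res = 5+1 = 6
m=3,k=1: 3>1, res = 6+2 = 8
m=3,k=2: 3>2, res = 8+1 = 9
m=3,k=3: not 3>3, res = 9+1 = 10
m=3,k=4: not 3>4, res = 10+1 = 11
m=4,k=1: 4>1, res = 11+3 = 14
m=4,k=2: 4>2, res = 14+2 = 16
m=4,k=3: 4>3, res = 16+1 = 17
m=4,k=4: not 4>4, res = 17+1 = 18
m=4,k=5: not 4>5, res = 18+1 = 19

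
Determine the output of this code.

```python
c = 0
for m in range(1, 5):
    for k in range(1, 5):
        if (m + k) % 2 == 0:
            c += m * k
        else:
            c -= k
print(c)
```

m=1,k=1: even sum, c = 0+1 = 1
m=1,k=2: odd sum, c = 1-2 = -1
m=1,k=3: even sum, c = (-1)+3 = 2
m=1,k=4: odd sum, c = 2-4 = -2
m=2,k=1: odd sum, c = (-2)-1 = -3
m=2,k=2: even sum, c = (-3)+4 = 1
m=2,k=3: odd sum, c = 1-3 = -2
m=2,k=4: even sum, c = (-2)+8 = 6
m=3,k=1: even sum, c = 6+3 = 9
m=3,k=2: odd sum, c = 9-2 = 7
m=3,k=3: even sum, c = 7+9 = 16
m=3,k=4: odd sum, c = 16-4 = 12
m=4,k=1: odd sum, c = 12-1 = 11
m=4,k=2: even sum, c = 11+8 = 19
m=4,k=3: odd sum, c = 19-3 = 16
m=4,k=4: even sum, c = 16+16 = 32

32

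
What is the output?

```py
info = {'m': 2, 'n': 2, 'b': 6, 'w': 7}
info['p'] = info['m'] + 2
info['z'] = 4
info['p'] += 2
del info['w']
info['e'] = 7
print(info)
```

{'m': 2, 'n': 2, 'b': 6, 'p': 6, 'z': 4, 'e': 7}

info['p'] = info['m']+2 = 4 → {'m': 2, 'n': 2, 'b': 6, 'w': 7, 'p': 4}
info['z'] = 4 → {'m': 2, 'n': 2, 'b': 6, 'w': 7, 'p': 4, 'z': 4}
info['p'] = 4+2 = 6 → {'m': 2, 'n': 2, 'b': 6, 'w': 7, 'p': 6, 'z': 4}
del 'w' → {'m': 2, 'n': 2, 'b': 6, 'p': 6, 'z': 4}
info['e'] = 7 → {'m': 2, 'n': 2, 'b': 6, 'p': 6, 'z': 4, 'e': 7}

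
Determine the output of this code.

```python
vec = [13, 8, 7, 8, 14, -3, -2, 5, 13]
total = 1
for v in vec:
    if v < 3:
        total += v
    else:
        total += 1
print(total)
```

v=13: not <3, total = 1+1 = 2
v=8: not <3, total = 2+1 = 3
v=7: not <3, total = 3+1 = 4
v=8: not <3, total = 4+1 = 5
v=14: not <3, total = 5+1 = 6
v=-3: <3, total = 6+(-3) = 3
v=-2: <3, total = 3+(-2) = 1
v=5: not <3, total = 1+1 = 2
v=13: not <3, total = 2+1 = 3

3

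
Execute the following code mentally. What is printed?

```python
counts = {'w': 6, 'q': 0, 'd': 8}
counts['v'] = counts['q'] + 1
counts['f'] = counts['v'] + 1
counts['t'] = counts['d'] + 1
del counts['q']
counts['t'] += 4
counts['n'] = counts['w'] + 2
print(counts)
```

{'w': 6, 'd': 8, 'v': 1, 'f': 2, 't': 13, 'n': 8}

counts['v'] = counts['q']+1 = 1 → {'w': 6, 'q': 0, 'd': 8, 'v': 1}
counts['f'] = counts['v']+1 = 2 → {'w': 6, 'q': 0, 'd': 8, 'v': 1, 'f': 2}
counts['t'] = counts['d']+1 = 9 → {'w': 6, 'q': 0, 'd': 8, 'v': 1, 'f': 2, 't': 9}
del 'q' → {'w': 6, 'd': 8, 'v': 1, 'f': 2, 't': 9}
counts['t'] = 9+4 = 13 → {'w': 6, 'd': 8, 'v': 1, 'f': 2, 't': 13}
counts['n'] = counts['w']+2 = 8 → {'w': 6, 'd': 8, 'v': 1, 'f': 2, 't': 13, 'n': 8}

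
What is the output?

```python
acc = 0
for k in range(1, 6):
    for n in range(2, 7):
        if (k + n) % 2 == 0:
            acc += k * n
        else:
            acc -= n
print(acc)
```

k=1,n=2: odd sum, acc = 0-2 = -2
k=1,n=3: even sum, acc = (-2)+3 = 1
k=1,n=4: odd sum, acc = 1-4 = -3
k=1,n=5: even sum, acc = (-3)+5 = 2
k=1,n=6: odd sum, acc = 2-6 = -4
k=2,n=2: even sum, acc = (-4)+4 = 0
k=2,n=3: odd sum, acc = 0-3 = -3
k=2,n=4: even sum, acc = (-3)+8 = 5
k=2,n=5: odd sum, acc = 5-5 = 0
k=2,n=6: even sum, acc = 0+12 = 12
k=3,n=2: odd sum, acc = 12-2 = 10
k=3,n=3: even sum, acc = 10+9 = 19
k=3,n=4: odd sum, acc = 19-4 = 15
k=3,n=5: even sum, acc = 15+15 = 30
k=3,n=6: odd sum, acc = 30-6 = 24
k=4,n=2: even sum, acc = 24+8 = 32
k=4,n=3: odd sum, acc = 32-3 = 29
k=4,n=4: even sum, acc = 29+16 = 45
k=4,n=5: odd sum, acc = 45-5 = 40
k=4,n=6: even sum, acc = 40+24 = 64
k=5,n=2: odd sum, acc = 64-2 = 62
k=5,n=3: even sum, acc = 62+15 = 77
k=5,n=4: odd sum, acc = 77-4 = 73
k=5,n=5: even sum, acc = 73+25 = 98
k=5,n=6: odd sum, acc = 98-6 = 92

92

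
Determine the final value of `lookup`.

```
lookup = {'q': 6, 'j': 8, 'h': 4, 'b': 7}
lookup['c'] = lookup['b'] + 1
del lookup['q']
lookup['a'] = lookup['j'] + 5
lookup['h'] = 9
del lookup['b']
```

{'j': 8, 'h': 9, 'c': 8, 'a': 13}

lookup['c'] = lookup['b']+1 = 8 → {'q': 6, 'j': 8, 'h': 4, 'b': 7, 'c': 8}
del 'q' → {'j': 8, 'h': 4, 'b': 7, 'c': 8}
lookup['a'] = lookup['j']+5 = 13 → {'j': 8, 'h': 4, 'b': 7, 'c': 8, 'a': 13}
lookup['h'] = 9 → {'j': 8, 'h': 9, 'b': 7, 'c': 8, 'a': 13}
del 'b' → {'j': 8, 'h': 9, 'c': 8, 'a': 13}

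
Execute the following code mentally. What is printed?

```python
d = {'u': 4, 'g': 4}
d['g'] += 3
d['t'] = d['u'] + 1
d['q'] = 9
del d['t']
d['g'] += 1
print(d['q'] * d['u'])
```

36

d['g'] = 4+3 = 7 → {'u': 4, 'g': 7}
d['t'] = d['u']+1 = 5 → {'u': 4, 'g': 7, 't': 5}
d['q'] = 9 → {'u': 4, 'g': 7, 't': 5, 'q': 9}
del 't' → {'u': 4, 'g': 7, 'q': 9}
d['g'] = 7+1 = 8 → {'u': 4, 'g': 8, 'q': 9}
d['q']*d['u'] = 9*4 = 36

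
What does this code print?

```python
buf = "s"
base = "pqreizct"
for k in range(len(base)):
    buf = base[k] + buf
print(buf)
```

k=0: prepend 'p' → 'ps'
k=1: prepend 'q' → 'qps'
k=2: prepend 'r' → 'rqps'
k=3: prepend 'e' → 'erqps'
k=4: prepend 'i' → 'ierqps'
k=5: prepend 'z' → 'zierqps'
k=6: prepend 'c' → 'czierqps'
k=7: prepend 't' → 'tczierqps'

tczierqps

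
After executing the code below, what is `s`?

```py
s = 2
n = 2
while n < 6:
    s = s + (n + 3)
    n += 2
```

14

n=2: s = 2+5 = 7
n=4: s = 7+7 = 14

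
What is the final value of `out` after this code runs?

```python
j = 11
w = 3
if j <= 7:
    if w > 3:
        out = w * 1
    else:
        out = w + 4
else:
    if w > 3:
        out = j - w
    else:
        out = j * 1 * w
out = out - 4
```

29

j=11, w=3
j <= 7 is False; w > 3 is False
→ out = j * 1 * w = 33
out = 33-4 = 29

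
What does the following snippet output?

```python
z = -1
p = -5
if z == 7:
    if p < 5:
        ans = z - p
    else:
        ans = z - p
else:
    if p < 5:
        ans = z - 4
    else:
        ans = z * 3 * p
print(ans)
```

z=-1, p=-5
z == 7 is False; p < 5 is True
→ ans = z - 4 = -5

-5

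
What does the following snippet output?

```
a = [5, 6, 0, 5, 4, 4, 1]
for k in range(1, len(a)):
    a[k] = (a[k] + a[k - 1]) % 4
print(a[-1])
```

k=1: a[1] = (6+5)%4 = 3 → [5, 3, 0, 5, 4, 4, 1]
k=2: a[2] = (0+3)%4 = 3 → [5, 3, 3, 5, 4, 4, 1]
k=3: a[3] = (5+3)%4 = 0 → [5, 3, 3, 0, 4, 4, 1]
k=4: a[4] = (4+0)%4 = 0 → [5, 3, 3, 0, 0, 4, 1]
k=5: a[5] = (4+0)%4 = 0 → [5, 3, 3, 0, 0, 0, 1]
k=6: a[6] = (1+0)%4 = 1 → [5, 3, 3, 0, 0, 0, 1]

1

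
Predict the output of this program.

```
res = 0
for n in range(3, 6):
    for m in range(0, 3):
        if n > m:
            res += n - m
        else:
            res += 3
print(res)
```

27

n=3,m=0: 3>0, res = 0+3 = 3
n=3,m=1: 3>1, res = 3+2 = 5
n=3,m=2: 3>2, res = 5+1 = 6
n=4,m=0: 4>0, res = 6+4 = 10
n=4,m=1: 4>1, res = 10+3 = 13
n=4,m=2: 4>2, res = 13+2 = 15
n=5,m=0: 5>0, res = 15+5 = 20
n=5,m=1: 5>1, res = 20+4 = 24
n=5,m=2: 5>2, res = 24+3 = 27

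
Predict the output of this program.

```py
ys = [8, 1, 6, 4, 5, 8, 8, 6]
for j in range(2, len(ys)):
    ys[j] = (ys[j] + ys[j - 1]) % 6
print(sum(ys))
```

23

j=2: ys[2] = (6+1)%6 = 1 → [8, 1, 1, 4, 5, 8, 8, 6]
j=3: ys[3] = (4+1)%6 = 5 → [8, 1, 1, 5, 5, 8, 8, 6]
j=4: ys[4] = (5+5)%6 = 4 → [8, 1, 1, 5, 4, 8, 8, 6]
j=5: ys[5] = (8+4)%6 = 0 → [8, 1, 1, 5, 4, 0, 8, 6]
j=6: ys[6] = (8+0)%6 = 2 → [8, 1, 1, 5, 4, 0, 2, 6]
j=7: ys[7] = (6+2)%6 = 2 → [8, 1, 1, 5, 4, 0, 2, 2]
sum = 23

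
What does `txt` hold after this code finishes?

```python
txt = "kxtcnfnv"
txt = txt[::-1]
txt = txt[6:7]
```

'x'

reverse → 'vnfnctxk'
slice [6:7] → 'x'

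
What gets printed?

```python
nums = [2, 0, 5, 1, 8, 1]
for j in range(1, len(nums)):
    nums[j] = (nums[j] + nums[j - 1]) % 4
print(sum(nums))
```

8

j=1: nums[1] = (0+2)%4 = 2 → [2, 2, 5, 1, 8, 1]
j=2: nums[2] = (5+2)%4 = 3 → [2, 2, 3, 1, 8, 1]
j=3: nums[3] = (1+3)%4 = 0 → [2, 2, 3, 0, 8, 1]
j=4: nums[4] = (8+0)%4 = 0 → [2, 2, 3, 0, 0, 1]
j=5: nums[5] = (1+0)%4 = 1 → [2, 2, 3, 0, 0, 1]
sum = 8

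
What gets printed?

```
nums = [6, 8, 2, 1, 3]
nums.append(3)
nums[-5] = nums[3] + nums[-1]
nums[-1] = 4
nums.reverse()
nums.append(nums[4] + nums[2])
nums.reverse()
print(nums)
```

[5, 6, 4, 2, 1, 3, 4]

append 3 → [6, 8, 2, 1, 3, 3]
nums[-5] = nums[3]+nums[-1] = 1+3 = 4 → [6, 4, 2, 1, 3, 3]
nums[-1] = 4 → [6, 4, 2, 1, 3, 4]
reverse → [4, 3, 1, 2, 4, 6]
append nums[4]+nums[2] = 4+1 = 5 → [4, 3, 1, 2, 4, 6, 5]
reverse → [5, 6, 4, 2, 1, 3, 4]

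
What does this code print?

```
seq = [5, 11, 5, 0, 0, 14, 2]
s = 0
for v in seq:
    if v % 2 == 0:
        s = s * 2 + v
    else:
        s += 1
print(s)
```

v=5: not even, s = 0+1 = 1
v=11: not even, s = 1+1 = 2
v=5: not even, s = 2+1 = 3
v=0: even, s = 3*2+0 = 6
v=0: even, s = 6*2+0 = 12
v=14: even, s = 12*2+14 = 38
v=2: even, s = 38*2+2 = 78

78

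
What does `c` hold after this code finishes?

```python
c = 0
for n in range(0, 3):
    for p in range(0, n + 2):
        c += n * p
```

15

n=0,p=0: c = 0+0 = 0
n=0,p=1: c = 0+0 = 0
n=1,p=0: c = 0+0 = 0
n=1,p=1: c = 0+1 = 1
n=1,p=2: c = 1+2 = 3
n=2,p=0: c = 3+0 = 3
n=2,p=1: c = 3+2 = 5
n=2,p=2: c = 5+4 = 9
n=2,p=3: c = 9+6 = 15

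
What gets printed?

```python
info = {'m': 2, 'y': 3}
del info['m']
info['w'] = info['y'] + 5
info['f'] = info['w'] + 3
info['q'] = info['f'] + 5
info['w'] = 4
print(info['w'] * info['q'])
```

64

del 'm' → {'y': 3}
info['w'] = info['y']+5 = 8 → {'y': 3, 'w': 8}
info['f'] = info['w']+3 = 11 → {'y': 3, 'w': 8, 'f': 11}
info['q'] = info['f']+5 = 16 → {'y': 3, 'w': 8, 'f': 11, 'q': 16}
info['w'] = 4 → {'y': 3, 'w': 4, 'f': 11, 'q': 16}
info['w']*info['q'] = 4*16 = 64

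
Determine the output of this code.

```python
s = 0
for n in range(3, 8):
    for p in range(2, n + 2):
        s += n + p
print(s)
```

240

n=3,p=2: s = 0+5 = 5
n=3,p=3: s = 5+6 = 11
n=3,p=4: s = 11+7 = 18
n=4,p=2: s = 18+6 = 24
n=4,p=3: s = 24+7 = 31
n=4,p=4: s = 31+8 = 39
n=4,p=5: s = 39+9 = 48
n=5,p=2: s = 48+7 = 55
n=5,p=3: s = 55+8 = 63
n=5,p=4: s = 63+9 = 72
n=5,p=5: s = 72+10 = 82
n=5,p=6: s = 82+11 = 93
n=6,p=2: s = 93+8 = 101
n=6,p=3: s = 101+9 = 110
n=6,p=4: s = 110+10 = 120
n=6,p=5: s = 120+11 = 131
n=6,p=6: s = 131+12 = 143
n=6,p=7: s = 143+13 = 156
n=7,p=2: s = 156+9 = 165
n=7,p=3: s = 165+10 = 175
n=7,p=4: s = 175+11 = 186
n=7,p=5: s = 186+12 = 198
n=7,p=6: s = 198+13 = 211
n=7,p=7: s = 211+14 = 225
n=7,p=8: s = 225+15 = 240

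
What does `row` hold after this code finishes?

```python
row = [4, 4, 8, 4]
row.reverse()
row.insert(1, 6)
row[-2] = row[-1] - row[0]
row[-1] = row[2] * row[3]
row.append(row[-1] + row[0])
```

reverse → [4, 8, 4, 4]
insert 6 at 1 → [4, 6, 8, 4, 4]
row[-2] = row[-1]-row[0] = 4-4 = 0 → [4, 6, 8, 0, 4]
row[-1] = row[2]*row[3] = 8*0 = 0 → [4, 6, 8, 0, 0]
append row[-1]+row[0] = 0+4 = 4 → [4, 6, 8, 0, 0, 4]

[4, 6, 8, 0, 0, 4]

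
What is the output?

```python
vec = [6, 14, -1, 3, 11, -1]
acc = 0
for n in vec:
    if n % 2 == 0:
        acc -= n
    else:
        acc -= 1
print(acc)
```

-24

n=6: even, acc = 0-6 = -6
n=14: even, acc = (-6)-14 = -20
n=-1: not even, acc = (-20)-1 = -21
n=3: not even, acc = (-21)-1 = -22
n=11: not even, acc = (-22)-1 = -23
n=-1: not even, acc = (-23)-1 = -24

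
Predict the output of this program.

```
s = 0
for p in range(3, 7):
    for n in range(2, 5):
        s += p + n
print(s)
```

90

p=3,n=2: s = 0+5 = 5
p=3,n=3: s = 5+6 = 11
p=3,n=4: s = 11+7 = 18
p=4,n=2: s = 18+6 = 24
p=4,n=3: s = 24+7 = 31
p=4,n=4: s = 31+8 = 39
p=5,n=2: s = 39+7 = 46
p=5,n=3: s = 46+8 = 54
p=5,n=4: s = 54+9 = 63
p=6,n=2: s = 63+8 = 71
p=6,n=3: s = 71+9 = 80
p=6,n=4: s = 80+10 = 90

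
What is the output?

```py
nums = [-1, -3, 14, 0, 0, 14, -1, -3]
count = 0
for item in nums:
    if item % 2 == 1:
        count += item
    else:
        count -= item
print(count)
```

-36

item=-1: odd, count = 0+(-1) = -1
item=-3: odd, count = (-1)+(-3) = -4
item=14: not odd, count = (-4)-14 = -18
item=0: not odd, count = (-18)-0 = -18
item=0: not odd, count = (-18)-0 = -18
item=14: not odd, count = (-18)-14 = -32
item=-1: odd, count = (-32)+(-1) = -33
item=-3: odd, count = (-33)+(-3) = -36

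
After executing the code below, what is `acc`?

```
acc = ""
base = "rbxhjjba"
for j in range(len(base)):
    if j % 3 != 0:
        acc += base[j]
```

j=0: skip
j=1: add 'b' → 'b'
j=2: add 'x' → 'bx'
j=3: skip
j=4: add 'j' → 'bxj'
j=5: add 'j' → 'bxjj'
j=6: skip
j=7: add 'a' → 'bxjja'

'bxjja'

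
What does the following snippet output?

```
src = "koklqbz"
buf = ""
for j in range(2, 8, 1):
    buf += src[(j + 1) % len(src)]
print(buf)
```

lqbzko

j=2: add src[3]='l' → 'l'
j=3: add src[4]='q' → 'lq'
j=4: add src[5]='b' → 'lqb'
j=5: add src[6]='z' → 'lqbz'
j=6: add src[0]='k' → 'lqbzk'
j=7: add src[1]='o' → 'lqbzko'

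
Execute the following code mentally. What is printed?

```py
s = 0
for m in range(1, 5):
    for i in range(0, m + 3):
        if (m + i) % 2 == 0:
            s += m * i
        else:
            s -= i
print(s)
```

m=1,i=0: odd sum, s = 0-0 = 0
m=1,i=1: even sum, s = 0+1 = 1
m=1,i=2: odd sum, s = 1-2 = -1
m=1,i=3: even sum, s = (-1)+3 = 2
m=2,i=0: even sum, s = 2+0 = 2
m=2,i=1: odd sum, s = 2-1 = 1
m=2,i=2: even sum, s = 1+4 = 5
m=2,i=3: odd sum, s = 5-3 = 2
m=2,i=4: even sum, s = 2+8 = 10
m=3,i=0: odd sum, s = 10-0 = 10
m=3,i=1: even sum, s = 10+3 = 13
m=3,i=2: odd sum, s = 13-2 = 11
m=3,i=3: even sum, s = 11+9 = 20
m=3,i=4: odd sum, s = 20-4 = 16
m=3,i=5: even sum, s = 16+15 = 31
m=4,i=0: even sum, s = 31+0 = 31
m=4,i=1: odd sum, s = 31-1 = 30
m=4,i=2: even sum, s = 30+8 = 38
m=4,i=3: odd sum, s = 38-3 = 35
m=4,i=4: even sum, s = 35+16 = 51
m=4,i=5: odd sum, s = 51-5 = 46
m=4,i=6: even sum, s = 46+24 = 70

70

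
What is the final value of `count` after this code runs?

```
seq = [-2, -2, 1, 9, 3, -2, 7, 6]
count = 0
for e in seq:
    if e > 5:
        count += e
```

e=-2: not >5
e=-2: not >5
e=1: not >5
e=9: >5, count = 0+9 = 9
e=3: not >5
e=-2: not >5
e=7: >5, count = 9+7 = 16
e=6: >5, count = 16+6 = 22

22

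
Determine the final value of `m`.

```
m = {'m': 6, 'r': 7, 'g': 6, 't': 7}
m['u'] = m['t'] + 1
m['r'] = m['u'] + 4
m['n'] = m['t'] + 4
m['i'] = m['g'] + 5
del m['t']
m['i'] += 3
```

m['u'] = m['t']+1 = 8 → {'m': 6, 'r': 7, 'g': 6, 't': 7, 'u': 8}
m['r'] = m['u']+4 = 12 → {'m': 6, 'r': 12, 'g': 6, 't': 7, 'u': 8}
m['n'] = m['t']+4 = 11 → {'m': 6, 'r': 12, 'g': 6, 't': 7, 'u': 8, 'n': 11}
m['i'] = m['g']+5 = 11 → {'m': 6, 'r': 12, 'g': 6, 't': 7, 'u': 8, 'n': 11, 'i': 11}
del 't' → {'m': 6, 'r': 12, 'g': 6, 'u': 8, 'n': 11, 'i': 11}
m['i'] = 11+3 = 14 → {'m': 6, 'r': 12, 'g': 6, 'u': 8, 'n': 11, 'i': 14}

{'m': 6, 'r': 12, 'g': 6, 'u': 8, 'n': 11, 'i': 14}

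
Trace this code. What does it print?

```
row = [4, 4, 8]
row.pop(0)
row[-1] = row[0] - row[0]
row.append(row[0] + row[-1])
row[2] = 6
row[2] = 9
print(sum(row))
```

pop(0) removes 4 → [4, 8]
row[-1] = row[0]-row[0] = 4-4 = 0 → [4, 0]
append row[0]+row[-1] = 4+0 = 4 → [4, 0, 4]
row[2] = 6 → [4, 0, 6]
row[2] = 9 → [4, 0, 9]
sum = 13

13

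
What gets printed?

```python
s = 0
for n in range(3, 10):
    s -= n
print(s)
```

-42

n=3: s = 0-3 = -3
n=4: s = (-3)-4 = -7
n=5: s = (-7)-5 = -12
n=6: s = (-12)-6 = -18
n=7: s = (-18)-7 = -25
n=8: s = (-25)-8 = -33
n=9: s = (-33)-9 = -42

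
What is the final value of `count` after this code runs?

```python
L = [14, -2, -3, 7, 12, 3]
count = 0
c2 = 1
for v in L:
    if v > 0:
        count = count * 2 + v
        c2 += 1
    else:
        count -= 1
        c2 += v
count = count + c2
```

v=14: >0, count = 0*2+14 = 14; c2=2
v=-2: not >0, count = 14-1 = 13; c2=0
v=-3: not >0, count = 13-1 = 12; c2=-3
v=7: >0, count = 12*2+7 = 31; c2=-2
v=12: >0, count = 31*2+12 = 74; c2=-1
v=3: >0, count = 74*2+3 = 151; c2=0
count+c2 = 151+0 = 151

151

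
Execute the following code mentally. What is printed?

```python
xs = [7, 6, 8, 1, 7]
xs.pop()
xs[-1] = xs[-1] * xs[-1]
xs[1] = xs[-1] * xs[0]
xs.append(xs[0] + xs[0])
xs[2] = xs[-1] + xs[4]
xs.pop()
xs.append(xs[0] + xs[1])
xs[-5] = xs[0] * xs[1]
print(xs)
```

pop() removes 7 → [7, 6, 8, 1]
xs[-1] = xs[-1]*xs[-1] = 1*1 = 1 → [7, 6, 8, 1]
xs[1] = xs[-1]*xs[0] = 1*7 = 7 → [7, 7, 8, 1]
append xs[0]+xs[0] = 7+7 = 14 → [7, 7, 8, 1, 14]
xs[2] = xs[-1]+xs[4] = 14+14 = 28 → [7, 7, 28, 1, 14]
pop() removes 14 → [7, 7, 28, 1]
append xs[0]+xs[1] = 7+7 = 14 → [7, 7, 28, 1, 14]
xs[-5] = xs[0]*xs[1] = 7*7 = 49 → [49, 7, 28, 1, 14]

[49, 7, 28, 1, 14]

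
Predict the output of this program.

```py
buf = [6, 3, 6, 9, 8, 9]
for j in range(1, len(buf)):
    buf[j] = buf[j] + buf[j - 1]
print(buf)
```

[6, 9, 15, 24, 32, 41]

j=1: buf[1] = 3+6 = 9 → [6, 9, 6, 9, 8, 9]
j=2: buf[2] = 6+9 = 15 → [6, 9, 15, 9, 8, 9]
j=3: buf[3] = 9+15 = 24 → [6, 9, 15, 24, 8, 9]
j=4: buf[4] = 8+24 = 32 → [6, 9, 15, 24, 32, 9]
j=5: buf[5] = 9+32 = 41 → [6, 9, 15, 24, 32, 41]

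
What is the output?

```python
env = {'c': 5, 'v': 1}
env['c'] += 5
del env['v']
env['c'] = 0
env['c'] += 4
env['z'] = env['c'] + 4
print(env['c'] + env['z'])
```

12

env['c'] = 5+5 = 10 → {'c': 10, 'v': 1}
del 'v' → {'c': 10}
env['c'] = 0 → {'c': 0}
env['c'] = 0+4 = 4 → {'c': 4}
env['z'] = env['c']+4 = 8 → {'c': 4, 'z': 8}
env['c']+env['z'] = 4+8 = 12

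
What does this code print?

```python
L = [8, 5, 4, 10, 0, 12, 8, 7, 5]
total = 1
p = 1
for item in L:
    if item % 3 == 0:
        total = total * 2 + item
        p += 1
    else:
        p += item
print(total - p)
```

-34

item=8: not %3==0; p=9
item=5: not %3==0; p=14
item=4: not %3==0; p=18
item=10: not %3==0; p=28
item=0: %3==0, total = 1*2+0 = 2; p=29
item=12: %3==0, total = 2*2+12 = 16; p=30
item=8: not %3==0; p=38
item=7: not %3==0; p=45
item=5: not %3==0; p=50
total-p = 16-50 = -34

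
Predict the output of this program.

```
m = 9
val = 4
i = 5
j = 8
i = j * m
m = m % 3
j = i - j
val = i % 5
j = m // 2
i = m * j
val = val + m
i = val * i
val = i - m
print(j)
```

0

i = 8*9 = 72
m = 9%3 = 0
j = 72-8 = 64
val = 72%5 = 2
j = 0//2 = 0
i = 0*0 = 0
val = 2+0 = 2
i = 2*0 = 0
val = 0-0 = 0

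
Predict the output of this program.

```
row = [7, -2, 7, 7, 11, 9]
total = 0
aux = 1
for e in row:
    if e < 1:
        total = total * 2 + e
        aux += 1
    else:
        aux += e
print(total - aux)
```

e=7: not <1; aux=8
e=-2: <1, total = 0*2+(-2) = -2; aux=9
e=7: not <1; aux=16
e=7: not <1; aux=23
e=11: not <1; aux=34
e=9: not <1; aux=43
total-aux = (-2)-43 = -45

-45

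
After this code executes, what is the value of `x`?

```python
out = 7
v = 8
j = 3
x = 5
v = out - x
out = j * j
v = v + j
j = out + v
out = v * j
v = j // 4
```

v = 7-5 = 2
out = 3*3 = 9
v = 2+3 = 5
j = 9+5 = 14
out = 5*14 = 70
v = 14//4 = 3

5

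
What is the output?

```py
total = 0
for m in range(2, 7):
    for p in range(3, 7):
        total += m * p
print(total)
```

360

m=2,p=3: total = 0+6 = 6
m=2,p=4: total = 6+8 = 14
m=2,p=5: total = 14+10 = 24
m=2,p=6: total = 24+12 = 36
m=3,p=3: total = 36+9 = 45
m=3,p=4: total = 45+12 = 57
m=3,p=5: total = 57+15 = 72
m=3,p=6: total = 72+18 = 90
m=4,p=3: total = 90+12 = 102
m=4,p=4: total = 102+16 = 118
m=4,p=5: total = 118+20 = 138
m=4,p=6: total = 138+24 = 162
m=5,p=3: total = 162+15 = 177
m=5,p=4: total = 177+20 = 197
m=5,p=5: total = 197+25 = 222
m=5,p=6: total = 222+30 = 252
m=6,p=3: total = 252+18 = 270
m=6,p=4: total = 270+24 = 294
m=6,p=5: total = 294+30 = 324
m=6,p=6: total = 324+36 = 360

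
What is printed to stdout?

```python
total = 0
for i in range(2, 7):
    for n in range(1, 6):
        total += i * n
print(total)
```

i=2,n=1: total = 0+2 = 2
i=2,n=2: total = 2+4 = 6
i=2,n=3: total = 6+6 = 12
i=2,n=4: total = 12+8 = 20
i=2,n=5: total = 20+10 = 30
i=3,n=1: total = 30+3 = 33
i=3,n=2: total = 33+6 = 39
i=3,n=3: total = 39+9 = 48
i=3,n=4: total = 48+12 = 60
i=3,n=5: total = 60+15 = 75
i=4,n=1: total = 75+4 = 79
i=4,n=2: total = 79+8 = 87
i=4,n=3: total = 87+12 = 99
i=4,n=4: total = 99+16 = 115
i=4,n=5: total = 115+20 = 135
i=5,n=1: total = 135+5 = 140
i=5,n=2: total = 140+10 = 150
i=5,n=3: total = 150+15 = 165
i=5,n=4: total = 165+20 = 185
i=5,n=5: total = 185+25 = 210
i=6,n=1: total = 210+6 = 216
i=6,n=2: total = 216+12 = 228
i=6,n=3: total = 228+18 = 246
i=6,n=4: total = 246+24 = 270
i=6,n=5: total = 270+30 = 300

300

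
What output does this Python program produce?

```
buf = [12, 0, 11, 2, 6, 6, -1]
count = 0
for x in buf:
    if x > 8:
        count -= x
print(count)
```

x=12: >8, count = 0-12 = -12
x=0: not >8
x=11: >8, count = (-12)-11 = -23
x=2: not >8
x=6: not >8
x=6: not >8
x=-1: not >8

-23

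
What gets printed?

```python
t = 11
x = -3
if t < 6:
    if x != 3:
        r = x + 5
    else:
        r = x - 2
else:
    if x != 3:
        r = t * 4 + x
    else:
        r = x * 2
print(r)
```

t=11, x=-3
t < 6 is False; x != 3 is True
→ r = t * 4 + x = 41

41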